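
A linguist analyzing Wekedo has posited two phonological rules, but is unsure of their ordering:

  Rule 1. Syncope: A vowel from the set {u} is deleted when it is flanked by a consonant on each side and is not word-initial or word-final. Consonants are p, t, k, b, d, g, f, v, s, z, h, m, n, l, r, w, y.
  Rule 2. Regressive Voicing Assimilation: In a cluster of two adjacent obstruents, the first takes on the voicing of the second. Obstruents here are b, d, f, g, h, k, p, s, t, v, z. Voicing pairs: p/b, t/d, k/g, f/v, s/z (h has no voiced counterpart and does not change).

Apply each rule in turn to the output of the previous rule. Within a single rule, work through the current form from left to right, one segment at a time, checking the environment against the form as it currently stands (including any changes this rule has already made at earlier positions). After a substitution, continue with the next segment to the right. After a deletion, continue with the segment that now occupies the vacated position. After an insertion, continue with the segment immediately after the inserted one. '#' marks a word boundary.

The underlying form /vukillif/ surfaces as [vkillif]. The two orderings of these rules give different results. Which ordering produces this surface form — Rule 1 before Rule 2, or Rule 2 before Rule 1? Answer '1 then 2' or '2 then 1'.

2 then 1

Order 1 then 2:
  1 Syncope: [vukillif] → [vkillif]
  2 Regressive Voicing Assimilation: [vkillif] → [fkillif]
  result: [fkillif]
Order 2 then 1:
  2 Regressive Voicing Assimilation: no change — [vukillif]
  1 Syncope: [vukillif] → [vkillif]
  result: [vkillif]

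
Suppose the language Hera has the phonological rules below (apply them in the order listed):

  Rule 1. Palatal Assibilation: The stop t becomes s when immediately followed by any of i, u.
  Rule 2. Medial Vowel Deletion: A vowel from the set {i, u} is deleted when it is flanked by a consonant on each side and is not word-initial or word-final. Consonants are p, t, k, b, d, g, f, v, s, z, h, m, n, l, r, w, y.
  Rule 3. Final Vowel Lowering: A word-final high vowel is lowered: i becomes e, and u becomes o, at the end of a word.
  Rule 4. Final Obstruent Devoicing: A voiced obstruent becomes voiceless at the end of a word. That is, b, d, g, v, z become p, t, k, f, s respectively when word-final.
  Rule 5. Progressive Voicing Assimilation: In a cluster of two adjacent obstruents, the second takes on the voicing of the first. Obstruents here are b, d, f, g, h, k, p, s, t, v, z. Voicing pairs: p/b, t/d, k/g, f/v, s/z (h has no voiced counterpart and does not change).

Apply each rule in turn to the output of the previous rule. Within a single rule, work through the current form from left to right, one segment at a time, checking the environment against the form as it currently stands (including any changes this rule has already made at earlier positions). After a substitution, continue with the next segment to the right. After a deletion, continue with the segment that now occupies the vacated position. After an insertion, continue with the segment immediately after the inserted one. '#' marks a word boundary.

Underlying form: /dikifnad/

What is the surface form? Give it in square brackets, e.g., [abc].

[dgvnat]

Rule 1 Palatal Assibilation: no change — [dikifnad]
Rule 2 Medial Vowel Deletion: [dikifnad] → [dkfnad]
Rule 3 Final Vowel Lowering: no change — [dkfnad]
Rule 4 Final Obstruent Devoicing: [dkfnad] → [dkfnat]
Rule 5 Progressive Voicing Assimilation: [dkfnat] → [dgvnat]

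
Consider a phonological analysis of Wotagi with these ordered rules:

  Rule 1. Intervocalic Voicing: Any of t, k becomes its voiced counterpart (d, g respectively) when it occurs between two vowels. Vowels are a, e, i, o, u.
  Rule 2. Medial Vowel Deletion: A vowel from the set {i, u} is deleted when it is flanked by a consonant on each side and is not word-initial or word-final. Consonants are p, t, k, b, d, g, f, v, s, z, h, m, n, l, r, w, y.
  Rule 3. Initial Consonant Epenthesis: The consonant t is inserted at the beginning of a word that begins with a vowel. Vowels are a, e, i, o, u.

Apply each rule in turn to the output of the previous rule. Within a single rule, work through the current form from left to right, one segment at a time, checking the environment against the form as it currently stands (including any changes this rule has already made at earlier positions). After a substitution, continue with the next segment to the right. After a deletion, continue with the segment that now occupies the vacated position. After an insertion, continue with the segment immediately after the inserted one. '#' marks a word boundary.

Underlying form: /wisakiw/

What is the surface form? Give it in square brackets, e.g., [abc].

[wsagw]

Rule 1 Intervocalic Voicing: [wisakiw] → [wisagiw]
Rule 2 Medial Vowel Deletion: [wisagiw] → [wsagw]
Rule 3 Initial Consonant Epenthesis: no change — [wsagw]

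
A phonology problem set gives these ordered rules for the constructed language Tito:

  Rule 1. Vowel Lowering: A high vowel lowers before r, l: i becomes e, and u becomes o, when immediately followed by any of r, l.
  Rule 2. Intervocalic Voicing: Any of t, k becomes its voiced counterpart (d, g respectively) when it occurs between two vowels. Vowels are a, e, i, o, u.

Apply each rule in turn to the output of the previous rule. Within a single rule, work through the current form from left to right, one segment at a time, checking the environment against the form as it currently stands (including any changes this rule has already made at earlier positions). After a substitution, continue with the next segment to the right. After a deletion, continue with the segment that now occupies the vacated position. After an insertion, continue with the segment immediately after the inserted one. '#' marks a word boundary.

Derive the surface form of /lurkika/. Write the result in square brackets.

[lorkiga]

Rule 1 Vowel Lowering: [lurkika] → [lorkika]
Rule 2 Intervocalic Voicing: [lorkika] → [lorkiga]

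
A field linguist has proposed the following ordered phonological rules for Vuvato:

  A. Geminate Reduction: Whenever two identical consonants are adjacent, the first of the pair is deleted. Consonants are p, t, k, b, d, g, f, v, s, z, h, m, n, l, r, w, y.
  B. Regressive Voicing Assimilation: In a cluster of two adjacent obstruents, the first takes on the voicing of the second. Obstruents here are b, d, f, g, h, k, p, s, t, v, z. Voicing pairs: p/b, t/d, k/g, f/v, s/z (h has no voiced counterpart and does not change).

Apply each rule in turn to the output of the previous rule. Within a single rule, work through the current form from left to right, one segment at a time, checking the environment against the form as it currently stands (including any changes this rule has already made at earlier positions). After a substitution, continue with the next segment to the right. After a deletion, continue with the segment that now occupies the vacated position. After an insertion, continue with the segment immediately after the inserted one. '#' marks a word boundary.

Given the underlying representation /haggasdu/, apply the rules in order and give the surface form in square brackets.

A Geminate Reduction: [haggasdu] → [hagasdu]
B Regressive Voicing Assimilation: [hagasdu] → [hagazdu]

[hagazdu]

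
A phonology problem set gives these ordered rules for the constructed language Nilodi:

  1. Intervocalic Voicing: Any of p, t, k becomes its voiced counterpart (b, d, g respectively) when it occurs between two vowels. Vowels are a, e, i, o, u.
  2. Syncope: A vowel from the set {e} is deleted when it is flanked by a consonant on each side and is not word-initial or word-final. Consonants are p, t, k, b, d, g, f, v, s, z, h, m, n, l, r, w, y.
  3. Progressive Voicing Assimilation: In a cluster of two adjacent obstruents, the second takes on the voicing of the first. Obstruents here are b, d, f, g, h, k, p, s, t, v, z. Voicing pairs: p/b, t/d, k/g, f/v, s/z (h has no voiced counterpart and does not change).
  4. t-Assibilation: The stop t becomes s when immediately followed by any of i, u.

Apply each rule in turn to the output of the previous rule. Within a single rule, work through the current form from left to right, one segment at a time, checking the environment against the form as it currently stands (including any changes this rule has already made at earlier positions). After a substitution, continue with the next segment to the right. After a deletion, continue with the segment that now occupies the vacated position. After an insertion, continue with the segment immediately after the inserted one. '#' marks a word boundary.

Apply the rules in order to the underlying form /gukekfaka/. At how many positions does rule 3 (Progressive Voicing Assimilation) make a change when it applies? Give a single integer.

2

1 Intervocalic Voicing: [gukekfaka] → [gugekfaga]
2 Syncope: [gugekfaga] → [gugkfaga]
3 Progressive Voicing Assimilation: [gugkfaga] → [guggvaga]
4 t-Assibilation: no change — [guggvaga]
Rule 3 changed 2 position(s).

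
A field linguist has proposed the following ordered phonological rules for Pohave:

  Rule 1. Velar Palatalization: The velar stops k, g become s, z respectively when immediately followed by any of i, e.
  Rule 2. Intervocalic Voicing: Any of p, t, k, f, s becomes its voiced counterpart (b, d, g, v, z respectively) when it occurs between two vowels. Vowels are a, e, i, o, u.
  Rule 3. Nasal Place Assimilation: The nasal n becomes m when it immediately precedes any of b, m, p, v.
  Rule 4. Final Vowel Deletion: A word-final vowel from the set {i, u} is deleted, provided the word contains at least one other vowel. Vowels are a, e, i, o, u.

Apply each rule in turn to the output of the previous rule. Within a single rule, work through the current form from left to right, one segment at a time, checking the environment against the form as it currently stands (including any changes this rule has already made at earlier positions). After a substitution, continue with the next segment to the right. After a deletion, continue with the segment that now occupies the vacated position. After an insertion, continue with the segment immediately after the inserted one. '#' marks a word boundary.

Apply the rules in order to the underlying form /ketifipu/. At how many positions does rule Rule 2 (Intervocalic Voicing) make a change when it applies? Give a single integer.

3

Rule 1 Velar Palatalization: [ketifipu] → [setifipu]
Rule 2 Intervocalic Voicing: [setifipu] → [sedivibu]
Rule 3 Nasal Place Assimilation: no change — [sedivibu]
Rule 4 Final Vowel Deletion: [sedivibu] → [sedivib]
Rule Rule 2 changed 3 position(s).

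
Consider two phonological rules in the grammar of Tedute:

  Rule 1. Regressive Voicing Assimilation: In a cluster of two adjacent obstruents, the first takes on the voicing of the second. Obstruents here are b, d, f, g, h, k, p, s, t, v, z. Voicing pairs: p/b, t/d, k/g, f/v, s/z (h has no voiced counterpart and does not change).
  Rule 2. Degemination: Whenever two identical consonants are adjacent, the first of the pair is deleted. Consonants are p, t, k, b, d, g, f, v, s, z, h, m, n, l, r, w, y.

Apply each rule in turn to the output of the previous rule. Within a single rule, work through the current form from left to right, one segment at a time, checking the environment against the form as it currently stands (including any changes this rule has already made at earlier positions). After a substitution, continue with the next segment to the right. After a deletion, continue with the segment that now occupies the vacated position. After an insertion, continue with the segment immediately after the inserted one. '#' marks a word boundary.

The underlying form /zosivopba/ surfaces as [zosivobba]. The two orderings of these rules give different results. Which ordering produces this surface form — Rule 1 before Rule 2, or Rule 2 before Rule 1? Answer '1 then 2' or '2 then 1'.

2 then 1

Order 1 then 2:
  1 Regressive Voicing Assimilation: [zosivopba] → [zosivobba]
  2 Degemination: [zosivobba] → [zosivoba]
  result: [zosivoba]
Order 2 then 1:
  2 Degemination: no change — [zosivopba]
  1 Regressive Voicing Assimilation: [zosivopba] → [zosivobba]
  result: [zosivobba]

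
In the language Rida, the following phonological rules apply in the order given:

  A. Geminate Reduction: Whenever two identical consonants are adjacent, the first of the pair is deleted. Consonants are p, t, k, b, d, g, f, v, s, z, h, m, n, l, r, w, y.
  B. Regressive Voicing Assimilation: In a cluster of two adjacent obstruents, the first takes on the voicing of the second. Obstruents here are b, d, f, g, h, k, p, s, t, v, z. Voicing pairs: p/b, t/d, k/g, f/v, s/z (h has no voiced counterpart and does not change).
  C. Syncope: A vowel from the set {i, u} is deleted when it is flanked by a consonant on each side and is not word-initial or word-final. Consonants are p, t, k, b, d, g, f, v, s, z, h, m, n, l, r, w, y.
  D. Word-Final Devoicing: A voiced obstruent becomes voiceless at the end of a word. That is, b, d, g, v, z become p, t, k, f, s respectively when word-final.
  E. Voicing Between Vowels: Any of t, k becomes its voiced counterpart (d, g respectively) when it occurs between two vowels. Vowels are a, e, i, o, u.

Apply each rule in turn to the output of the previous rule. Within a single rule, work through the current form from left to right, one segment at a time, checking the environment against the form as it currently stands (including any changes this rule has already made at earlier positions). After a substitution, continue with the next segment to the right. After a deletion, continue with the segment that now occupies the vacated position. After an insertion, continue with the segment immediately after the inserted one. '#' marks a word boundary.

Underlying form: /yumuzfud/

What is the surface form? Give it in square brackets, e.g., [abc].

[ymsft]

A Geminate Reduction: no change — [yumuzfud]
B Regressive Voicing Assimilation: [yumuzfud] → [yumusfud]
C Syncope: [yumusfud] → [ymsfd]
D Word-Final Devoicing: [ymsfd] → [ymsft]
E Voicing Between Vowels: no change — [ymsft]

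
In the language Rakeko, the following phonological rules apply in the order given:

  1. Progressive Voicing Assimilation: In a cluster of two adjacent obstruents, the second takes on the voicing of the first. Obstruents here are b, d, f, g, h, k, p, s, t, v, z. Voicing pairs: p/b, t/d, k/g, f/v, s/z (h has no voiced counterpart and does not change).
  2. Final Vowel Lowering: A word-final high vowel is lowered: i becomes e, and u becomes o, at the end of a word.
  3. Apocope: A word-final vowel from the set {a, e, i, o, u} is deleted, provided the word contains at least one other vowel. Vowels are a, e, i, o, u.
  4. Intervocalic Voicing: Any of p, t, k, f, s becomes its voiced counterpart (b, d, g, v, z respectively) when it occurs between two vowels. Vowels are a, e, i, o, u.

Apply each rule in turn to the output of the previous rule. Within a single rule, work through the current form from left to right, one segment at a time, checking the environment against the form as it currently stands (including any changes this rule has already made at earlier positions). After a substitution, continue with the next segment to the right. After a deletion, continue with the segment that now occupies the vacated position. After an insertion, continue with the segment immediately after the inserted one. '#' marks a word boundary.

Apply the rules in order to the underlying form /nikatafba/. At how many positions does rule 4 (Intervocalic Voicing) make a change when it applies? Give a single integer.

1 Progressive Voicing Assimilation: [nikatafba] → [nikatafpa]
2 Final Vowel Lowering: no change — [nikatafpa]
3 Apocope: [nikatafpa] → [nikatafp]
4 Intervocalic Voicing: [nikatafp] → [nigadafp]
Rule 4 changed 2 position(s).

2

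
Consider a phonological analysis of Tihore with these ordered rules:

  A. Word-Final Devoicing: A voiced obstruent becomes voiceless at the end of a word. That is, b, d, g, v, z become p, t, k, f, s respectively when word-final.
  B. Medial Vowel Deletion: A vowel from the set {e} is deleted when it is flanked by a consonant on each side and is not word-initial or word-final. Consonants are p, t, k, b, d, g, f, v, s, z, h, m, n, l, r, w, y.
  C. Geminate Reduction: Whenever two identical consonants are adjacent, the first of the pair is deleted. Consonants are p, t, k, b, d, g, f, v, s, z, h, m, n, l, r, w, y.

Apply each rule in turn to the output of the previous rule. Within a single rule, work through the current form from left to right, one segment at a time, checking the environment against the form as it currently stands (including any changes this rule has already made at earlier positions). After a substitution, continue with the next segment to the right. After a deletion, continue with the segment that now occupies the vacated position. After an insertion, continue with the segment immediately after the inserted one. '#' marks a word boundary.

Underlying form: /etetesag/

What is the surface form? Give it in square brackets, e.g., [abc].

A Word-Final Devoicing: [etetesag] → [etetesak]
B Medial Vowel Deletion: [etetesak] → [ettsak]
C Geminate Reduction: [ettsak] → [etsak]

[etsak]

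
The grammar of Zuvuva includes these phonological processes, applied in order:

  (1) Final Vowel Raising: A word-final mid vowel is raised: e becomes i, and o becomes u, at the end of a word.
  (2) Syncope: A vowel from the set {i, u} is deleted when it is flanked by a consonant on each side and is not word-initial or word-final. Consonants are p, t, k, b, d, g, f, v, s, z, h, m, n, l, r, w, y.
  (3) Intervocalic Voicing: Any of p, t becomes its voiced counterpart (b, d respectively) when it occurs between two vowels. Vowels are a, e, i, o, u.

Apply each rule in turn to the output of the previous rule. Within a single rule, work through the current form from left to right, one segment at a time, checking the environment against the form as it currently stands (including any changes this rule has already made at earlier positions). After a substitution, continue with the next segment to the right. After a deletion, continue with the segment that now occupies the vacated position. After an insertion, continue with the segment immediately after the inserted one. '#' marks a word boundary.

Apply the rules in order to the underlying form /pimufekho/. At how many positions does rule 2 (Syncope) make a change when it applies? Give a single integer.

2

(1) Final Vowel Raising: [pimufekho] → [pimufekhu]
(2) Syncope: [pimufekhu] → [pmfekhu]
(3) Intervocalic Voicing: no change — [pmfekhu]
Rule 2 changed 2 position(s).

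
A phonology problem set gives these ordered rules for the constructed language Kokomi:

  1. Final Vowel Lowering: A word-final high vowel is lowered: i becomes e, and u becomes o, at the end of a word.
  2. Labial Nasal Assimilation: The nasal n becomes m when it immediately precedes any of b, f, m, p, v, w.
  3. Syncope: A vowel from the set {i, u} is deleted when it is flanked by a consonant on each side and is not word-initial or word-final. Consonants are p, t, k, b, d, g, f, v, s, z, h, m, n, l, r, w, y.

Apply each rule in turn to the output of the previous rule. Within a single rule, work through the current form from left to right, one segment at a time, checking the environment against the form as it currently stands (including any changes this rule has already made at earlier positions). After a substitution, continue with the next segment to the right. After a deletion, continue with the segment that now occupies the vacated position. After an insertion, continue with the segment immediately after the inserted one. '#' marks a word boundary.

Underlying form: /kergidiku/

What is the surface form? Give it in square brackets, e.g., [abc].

[kergdko]

1 Final Vowel Lowering: [kergidiku] → [kergidiko]
2 Labial Nasal Assimilation: no change — [kergidiko]
3 Syncope: [kergidiko] → [kergdko]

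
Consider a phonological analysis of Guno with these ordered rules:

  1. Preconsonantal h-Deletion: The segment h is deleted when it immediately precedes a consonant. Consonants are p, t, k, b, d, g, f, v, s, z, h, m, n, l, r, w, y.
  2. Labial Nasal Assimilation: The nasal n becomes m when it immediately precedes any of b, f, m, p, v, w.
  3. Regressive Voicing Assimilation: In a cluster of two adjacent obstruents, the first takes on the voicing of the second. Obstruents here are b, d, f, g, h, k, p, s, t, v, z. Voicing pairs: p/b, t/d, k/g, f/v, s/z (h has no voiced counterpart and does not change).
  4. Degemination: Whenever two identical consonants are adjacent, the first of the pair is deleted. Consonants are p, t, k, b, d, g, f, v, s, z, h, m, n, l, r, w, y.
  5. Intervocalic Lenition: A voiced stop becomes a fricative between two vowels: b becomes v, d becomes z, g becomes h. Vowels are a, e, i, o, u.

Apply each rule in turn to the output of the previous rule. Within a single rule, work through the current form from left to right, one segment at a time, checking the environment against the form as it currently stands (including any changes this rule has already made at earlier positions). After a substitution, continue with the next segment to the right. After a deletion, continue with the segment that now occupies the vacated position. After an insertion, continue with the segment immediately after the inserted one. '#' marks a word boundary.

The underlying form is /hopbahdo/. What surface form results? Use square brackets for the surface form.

1 Preconsonantal h-Deletion: [hopbahdo] → [hopbado]
2 Labial Nasal Assimilation: no change — [hopbado]
3 Regressive Voicing Assimilation: [hopbado] → [hobbado]
4 Degemination: [hobbado] → [hobado]
5 Intervocalic Lenition: [hobado] → [hovazo]

[hovazo]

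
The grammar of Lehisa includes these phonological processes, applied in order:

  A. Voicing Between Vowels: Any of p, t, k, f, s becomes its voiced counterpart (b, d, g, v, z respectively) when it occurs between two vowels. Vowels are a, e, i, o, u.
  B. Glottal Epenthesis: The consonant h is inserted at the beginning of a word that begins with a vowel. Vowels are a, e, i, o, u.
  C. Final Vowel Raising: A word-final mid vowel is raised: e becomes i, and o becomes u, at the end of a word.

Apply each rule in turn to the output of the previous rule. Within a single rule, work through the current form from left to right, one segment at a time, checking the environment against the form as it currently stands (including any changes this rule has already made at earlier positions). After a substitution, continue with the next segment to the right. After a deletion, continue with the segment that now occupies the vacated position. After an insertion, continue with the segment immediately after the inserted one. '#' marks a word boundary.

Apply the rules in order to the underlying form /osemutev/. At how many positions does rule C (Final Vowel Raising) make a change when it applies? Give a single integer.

A Voicing Between Vowels: [osemutev] → [ozemudev]
B Glottal Epenthesis: [ozemudev] → [hozemudev]
C Final Vowel Raising: no change — [hozemudev]
Rule C changed 0 position(s).

0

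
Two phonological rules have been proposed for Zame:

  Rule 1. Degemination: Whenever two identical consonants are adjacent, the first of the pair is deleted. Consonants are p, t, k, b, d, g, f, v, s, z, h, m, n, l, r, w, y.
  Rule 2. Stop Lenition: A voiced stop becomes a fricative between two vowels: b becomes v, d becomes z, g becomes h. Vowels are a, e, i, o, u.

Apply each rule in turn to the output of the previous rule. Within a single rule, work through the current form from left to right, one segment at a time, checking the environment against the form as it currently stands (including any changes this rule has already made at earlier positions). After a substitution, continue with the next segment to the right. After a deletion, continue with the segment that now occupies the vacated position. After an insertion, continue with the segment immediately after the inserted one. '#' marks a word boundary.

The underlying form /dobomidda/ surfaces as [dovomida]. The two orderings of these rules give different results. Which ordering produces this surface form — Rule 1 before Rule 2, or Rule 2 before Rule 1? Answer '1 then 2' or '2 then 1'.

2 then 1

Order 1 then 2:
  1 Degemination: [dobomidda] → [dobomida]
  2 Stop Lenition: [dobomida] → [dovomiza]
  result: [dovomiza]
Order 2 then 1:
  2 Stop Lenition: [dobomidda] → [dovomidda]
  1 Degemination: [dovomidda] → [dovomida]
  result: [dovomida]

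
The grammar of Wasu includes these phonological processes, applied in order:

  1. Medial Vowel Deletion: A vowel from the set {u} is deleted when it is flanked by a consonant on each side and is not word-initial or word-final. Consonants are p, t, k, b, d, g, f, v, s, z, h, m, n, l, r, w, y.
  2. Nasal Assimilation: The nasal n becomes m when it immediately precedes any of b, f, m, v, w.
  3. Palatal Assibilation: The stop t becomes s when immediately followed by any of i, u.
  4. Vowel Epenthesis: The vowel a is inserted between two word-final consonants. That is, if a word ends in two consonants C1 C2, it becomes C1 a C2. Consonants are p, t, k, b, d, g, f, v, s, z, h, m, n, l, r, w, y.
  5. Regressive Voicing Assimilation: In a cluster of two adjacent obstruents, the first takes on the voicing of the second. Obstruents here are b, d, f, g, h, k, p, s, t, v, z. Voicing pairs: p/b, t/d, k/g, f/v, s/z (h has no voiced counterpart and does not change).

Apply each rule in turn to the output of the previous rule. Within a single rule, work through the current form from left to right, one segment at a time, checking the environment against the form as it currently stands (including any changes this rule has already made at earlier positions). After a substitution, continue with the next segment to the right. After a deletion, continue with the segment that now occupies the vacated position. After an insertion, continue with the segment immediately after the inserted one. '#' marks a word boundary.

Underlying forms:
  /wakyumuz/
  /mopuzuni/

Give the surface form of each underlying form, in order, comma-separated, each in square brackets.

[wakymaz], [mobzni]

/wakyumuz/:
  1 Medial Vowel Deletion: [wakyumuz] → [wakymz]
  2 Nasal Assimilation: no change — [wakymz]
  3 Palatal Assibilation: no change — [wakymz]
  4 Vowel Epenthesis: [wakymz] → [wakymaz]
  5 Regressive Voicing Assimilation: no change — [wakymaz]
/mopuzuni/:
  1 Medial Vowel Deletion: [mopuzuni] → [mopzni]
  2 Nasal Assimilation: no change — [mopzni]
  3 Palatal Assibilation: no change — [mopzni]
  4 Vowel Epenthesis: no change — [mopzni]
  5 Regressive Voicing Assimilation: [mopzni] → [mobzni]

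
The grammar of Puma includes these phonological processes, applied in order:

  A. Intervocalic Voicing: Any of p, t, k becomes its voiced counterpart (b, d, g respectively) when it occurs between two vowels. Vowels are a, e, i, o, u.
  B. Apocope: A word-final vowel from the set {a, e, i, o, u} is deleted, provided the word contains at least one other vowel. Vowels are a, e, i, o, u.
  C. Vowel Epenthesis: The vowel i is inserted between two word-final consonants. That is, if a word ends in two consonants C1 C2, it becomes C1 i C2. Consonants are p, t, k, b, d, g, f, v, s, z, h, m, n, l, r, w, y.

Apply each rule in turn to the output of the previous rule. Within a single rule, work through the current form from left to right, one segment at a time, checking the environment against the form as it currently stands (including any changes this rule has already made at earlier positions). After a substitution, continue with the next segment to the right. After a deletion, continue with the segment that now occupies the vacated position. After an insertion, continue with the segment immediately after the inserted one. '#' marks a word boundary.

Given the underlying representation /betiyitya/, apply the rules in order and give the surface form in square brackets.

[bediyitiy]

A Intervocalic Voicing: [betiyitya] → [bediyitya]
B Apocope: [bediyitya] → [bediyity]
C Vowel Epenthesis: [bediyity] → [bediyitiy]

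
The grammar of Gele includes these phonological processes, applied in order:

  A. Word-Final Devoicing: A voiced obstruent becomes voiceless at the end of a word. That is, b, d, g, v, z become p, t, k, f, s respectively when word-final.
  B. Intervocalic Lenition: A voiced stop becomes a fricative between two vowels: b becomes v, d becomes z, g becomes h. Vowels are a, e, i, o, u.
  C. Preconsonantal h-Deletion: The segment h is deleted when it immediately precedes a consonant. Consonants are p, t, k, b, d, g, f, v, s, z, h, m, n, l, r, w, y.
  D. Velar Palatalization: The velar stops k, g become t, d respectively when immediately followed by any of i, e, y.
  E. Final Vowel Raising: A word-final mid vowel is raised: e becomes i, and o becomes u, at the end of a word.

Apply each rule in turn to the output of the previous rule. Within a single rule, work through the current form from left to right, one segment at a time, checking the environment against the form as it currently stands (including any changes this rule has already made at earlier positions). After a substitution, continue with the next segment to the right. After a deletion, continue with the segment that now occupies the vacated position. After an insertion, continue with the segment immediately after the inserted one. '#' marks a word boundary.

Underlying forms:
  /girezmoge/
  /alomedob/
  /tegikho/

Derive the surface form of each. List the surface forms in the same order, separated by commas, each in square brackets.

/girezmoge/:
  A Word-Final Devoicing: no change — [girezmoge]
  B Intervocalic Lenition: [girezmoge] → [girezmohe]
  C Preconsonantal h-Deletion: no change — [girezmohe]
  D Velar Palatalization: [girezmohe] → [direzmohe]
  E Final Vowel Raising: [direzmohe] → [direzmohi]
/alomedob/:
  A Word-Final Devoicing: [alomedob] → [alomedop]
  B Intervocalic Lenition: [alomedop] → [alomezop]
  C Preconsonantal h-Deletion: no change — [alomezop]
  D Velar Palatalization: no change — [alomezop]
  E Final Vowel Raising: no change — [alomezop]
/tegikho/:
  A Word-Final Devoicing: no change — [tegikho]
  B Intervocalic Lenition: [tegikho] → [tehikho]
  C Preconsonantal h-Deletion: no change — [tehikho]
  D Velar Palatalization: no change — [tehikho]
  E Final Vowel Raising: [tehikho] → [tehikhu]

[direzmohi], [alomezop], [tehikhu]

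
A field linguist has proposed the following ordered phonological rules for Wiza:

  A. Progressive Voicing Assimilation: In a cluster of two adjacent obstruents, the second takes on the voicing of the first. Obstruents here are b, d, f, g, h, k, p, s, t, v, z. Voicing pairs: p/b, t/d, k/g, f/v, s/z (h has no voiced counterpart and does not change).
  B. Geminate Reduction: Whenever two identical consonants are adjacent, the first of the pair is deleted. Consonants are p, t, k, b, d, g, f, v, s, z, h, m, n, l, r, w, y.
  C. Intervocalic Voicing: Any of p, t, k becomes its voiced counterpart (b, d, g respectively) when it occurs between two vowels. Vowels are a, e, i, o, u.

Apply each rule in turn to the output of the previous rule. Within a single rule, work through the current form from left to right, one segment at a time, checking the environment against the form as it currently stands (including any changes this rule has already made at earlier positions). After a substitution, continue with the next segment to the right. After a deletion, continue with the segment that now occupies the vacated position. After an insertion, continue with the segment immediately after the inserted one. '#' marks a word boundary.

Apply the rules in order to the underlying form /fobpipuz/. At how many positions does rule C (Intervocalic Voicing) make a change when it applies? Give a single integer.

A Progressive Voicing Assimilation: [fobpipuz] → [fobbipuz]
B Geminate Reduction: [fobbipuz] → [fobipuz]
C Intervocalic Voicing: [fobipuz] → [fobibuz]
Rule C changed 1 position(s).

1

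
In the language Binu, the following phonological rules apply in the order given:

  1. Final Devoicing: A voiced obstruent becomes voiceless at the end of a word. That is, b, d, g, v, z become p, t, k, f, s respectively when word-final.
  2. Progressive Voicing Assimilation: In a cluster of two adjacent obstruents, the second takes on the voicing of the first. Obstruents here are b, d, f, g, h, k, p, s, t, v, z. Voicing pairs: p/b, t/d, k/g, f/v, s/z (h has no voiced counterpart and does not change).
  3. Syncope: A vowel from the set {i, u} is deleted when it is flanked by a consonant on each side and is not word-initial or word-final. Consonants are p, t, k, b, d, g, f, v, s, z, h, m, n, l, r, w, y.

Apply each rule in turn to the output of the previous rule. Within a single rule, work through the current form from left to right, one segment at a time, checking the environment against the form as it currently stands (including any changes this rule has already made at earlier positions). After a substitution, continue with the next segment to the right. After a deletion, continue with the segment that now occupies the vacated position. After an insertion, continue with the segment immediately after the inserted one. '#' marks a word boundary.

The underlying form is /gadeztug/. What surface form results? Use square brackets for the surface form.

1 Final Devoicing: [gadeztug] → [gadeztuk]
2 Progressive Voicing Assimilation: [gadeztuk] → [gadezduk]
3 Syncope: [gadezduk] → [gadezdk]

[gadezdk]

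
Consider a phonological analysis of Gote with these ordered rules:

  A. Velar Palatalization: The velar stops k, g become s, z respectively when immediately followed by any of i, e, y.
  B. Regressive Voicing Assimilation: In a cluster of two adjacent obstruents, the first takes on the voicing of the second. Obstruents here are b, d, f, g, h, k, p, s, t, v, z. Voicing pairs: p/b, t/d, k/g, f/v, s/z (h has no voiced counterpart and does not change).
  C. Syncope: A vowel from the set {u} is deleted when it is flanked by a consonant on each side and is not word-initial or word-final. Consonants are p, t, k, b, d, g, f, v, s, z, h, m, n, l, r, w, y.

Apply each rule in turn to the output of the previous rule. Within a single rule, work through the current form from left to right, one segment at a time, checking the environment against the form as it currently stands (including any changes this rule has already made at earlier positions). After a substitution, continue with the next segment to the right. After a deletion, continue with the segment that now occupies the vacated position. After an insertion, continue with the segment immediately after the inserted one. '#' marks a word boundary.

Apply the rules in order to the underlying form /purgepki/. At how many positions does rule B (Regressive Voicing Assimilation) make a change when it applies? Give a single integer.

0

A Velar Palatalization: [purgepki] → [purzepsi]
B Regressive Voicing Assimilation: no change — [purzepsi]
C Syncope: [purzepsi] → [przepsi]
Rule B changed 0 position(s).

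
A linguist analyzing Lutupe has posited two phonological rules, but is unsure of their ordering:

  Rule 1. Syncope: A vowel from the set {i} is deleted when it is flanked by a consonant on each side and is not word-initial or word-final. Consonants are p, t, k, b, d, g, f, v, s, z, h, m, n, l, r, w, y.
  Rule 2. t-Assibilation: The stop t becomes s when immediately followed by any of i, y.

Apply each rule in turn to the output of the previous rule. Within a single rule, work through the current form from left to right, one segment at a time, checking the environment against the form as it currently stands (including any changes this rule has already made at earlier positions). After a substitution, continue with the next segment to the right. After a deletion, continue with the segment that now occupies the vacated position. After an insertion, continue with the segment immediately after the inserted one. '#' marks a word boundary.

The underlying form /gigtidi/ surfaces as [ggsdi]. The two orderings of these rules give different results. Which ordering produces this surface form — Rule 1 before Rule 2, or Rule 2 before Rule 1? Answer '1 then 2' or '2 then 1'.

Order 1 then 2:
  1 Syncope: [gigtidi] → [ggtdi]
  2 t-Assibilation: no change — [ggtdi]
  result: [ggtdi]
Order 2 then 1:
  2 t-Assibilation: [gigtidi] → [gigsidi]
  1 Syncope: [gigsidi] → [ggsdi]
  result: [ggsdi]

2 then 1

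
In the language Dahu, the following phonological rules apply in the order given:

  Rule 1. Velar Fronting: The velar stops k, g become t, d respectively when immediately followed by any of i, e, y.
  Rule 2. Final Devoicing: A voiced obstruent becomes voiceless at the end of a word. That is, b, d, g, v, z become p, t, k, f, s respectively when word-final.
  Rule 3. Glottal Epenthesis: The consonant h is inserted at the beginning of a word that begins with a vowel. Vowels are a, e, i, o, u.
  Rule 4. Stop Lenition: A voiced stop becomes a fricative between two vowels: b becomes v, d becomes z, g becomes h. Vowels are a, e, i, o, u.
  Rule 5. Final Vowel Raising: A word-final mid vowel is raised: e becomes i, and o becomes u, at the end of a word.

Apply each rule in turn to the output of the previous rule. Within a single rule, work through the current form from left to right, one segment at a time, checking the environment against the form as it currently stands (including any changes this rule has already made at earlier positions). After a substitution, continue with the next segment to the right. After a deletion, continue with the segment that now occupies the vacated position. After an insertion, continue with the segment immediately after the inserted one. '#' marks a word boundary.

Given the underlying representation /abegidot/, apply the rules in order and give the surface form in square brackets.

[havezizot]

Rule 1 Velar Fronting: [abegidot] → [abedidot]
Rule 2 Final Devoicing: no change — [abedidot]
Rule 3 Glottal Epenthesis: [abedidot] → [habedidot]
Rule 4 Stop Lenition: [habedidot] → [havezizot]
Rule 5 Final Vowel Raising: no change — [havezizot]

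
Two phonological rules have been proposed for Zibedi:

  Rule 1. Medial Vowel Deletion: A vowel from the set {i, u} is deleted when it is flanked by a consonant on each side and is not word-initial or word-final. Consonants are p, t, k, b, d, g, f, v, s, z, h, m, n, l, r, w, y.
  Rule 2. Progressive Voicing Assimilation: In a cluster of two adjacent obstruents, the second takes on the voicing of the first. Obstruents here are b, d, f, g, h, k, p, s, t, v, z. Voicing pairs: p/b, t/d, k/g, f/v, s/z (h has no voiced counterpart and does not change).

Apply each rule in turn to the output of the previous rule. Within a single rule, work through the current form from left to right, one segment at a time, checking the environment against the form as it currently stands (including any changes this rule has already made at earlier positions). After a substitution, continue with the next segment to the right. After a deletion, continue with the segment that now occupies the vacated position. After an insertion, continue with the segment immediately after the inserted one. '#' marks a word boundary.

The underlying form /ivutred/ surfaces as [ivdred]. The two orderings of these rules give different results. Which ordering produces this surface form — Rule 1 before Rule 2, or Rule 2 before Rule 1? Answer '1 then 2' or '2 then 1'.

1 then 2

Order 1 then 2:
  1 Medial Vowel Deletion: [ivutred] → [ivtred]
  2 Progressive Voicing Assimilation: [ivtred] → [ivdred]
  result: [ivdred]
Order 2 then 1:
  2 Progressive Voicing Assimilation: no change — [ivutred]
  1 Medial Vowel Deletion: [ivutred] → [ivtred]
  result: [ivtred]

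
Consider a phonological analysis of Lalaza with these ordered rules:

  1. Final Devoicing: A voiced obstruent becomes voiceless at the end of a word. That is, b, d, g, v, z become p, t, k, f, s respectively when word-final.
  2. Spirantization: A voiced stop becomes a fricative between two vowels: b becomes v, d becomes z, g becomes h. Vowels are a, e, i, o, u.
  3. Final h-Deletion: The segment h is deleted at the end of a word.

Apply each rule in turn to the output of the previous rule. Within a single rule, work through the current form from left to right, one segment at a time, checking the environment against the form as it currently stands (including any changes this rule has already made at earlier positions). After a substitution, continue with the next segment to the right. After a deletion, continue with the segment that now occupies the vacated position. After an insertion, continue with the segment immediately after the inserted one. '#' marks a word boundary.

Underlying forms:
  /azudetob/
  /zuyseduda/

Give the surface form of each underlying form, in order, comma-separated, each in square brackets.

[azuzetop], [zuysezuza]

/azudetob/:
  1 Final Devoicing: [azudetob] → [azudetop]
  2 Spirantization: [azudetop] → [azuzetop]
  3 Final h-Deletion: no change — [azuzetop]
/zuyseduda/:
  1 Final Devoicing: no change — [zuyseduda]
  2 Spirantization: [zuyseduda] → [zuysezuza]
  3 Final h-Deletion: no change — [zuysezuza]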